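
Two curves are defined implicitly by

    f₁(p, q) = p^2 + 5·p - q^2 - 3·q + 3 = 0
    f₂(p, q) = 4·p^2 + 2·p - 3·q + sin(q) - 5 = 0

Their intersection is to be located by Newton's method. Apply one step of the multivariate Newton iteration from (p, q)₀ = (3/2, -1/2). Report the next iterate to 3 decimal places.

At (3/2, -1/2): F = (14.000, 8.02057).
Jacobian J = [[2·p + 5, -2·q - 3], [8·p + 2, cos(q) - 3]].
At the point, J = [[8.000, -2.000], [14.000, -2.12242]] (det J = 11.02066).
Solving J·Δ = −F gives Δ = (1.241, 11.963).
Then the next iterate is (p, q)₁ = (2.741, 11.463).

(2.741, 11.463)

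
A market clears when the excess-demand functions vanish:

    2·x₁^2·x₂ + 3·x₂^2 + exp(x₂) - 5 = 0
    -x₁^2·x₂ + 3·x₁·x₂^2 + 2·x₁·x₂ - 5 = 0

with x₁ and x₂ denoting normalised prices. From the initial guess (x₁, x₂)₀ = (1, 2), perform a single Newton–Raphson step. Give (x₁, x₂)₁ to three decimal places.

(1.305, 1.026)

At (1, 2): F = (18.38906, 9.000).
Jacobian J = [[4·x₁·x₂, 2·x₁^2 + 6·x₂ + exp(x₂)], [-2·x₁·x₂ + 3·x₂^2 + 2·x₂, -x₁^2 + 6·x₁·x₂ + 2·x₁]].
At the point, J = [[8.000, 21.38906], [12.000, 13.000]] (det J = -152.66867).
Solving J·Δ = −F gives Δ = (0.305, -0.974).
Then the next iterate is (x₁, x₂)₁ = (1.305, 1.026).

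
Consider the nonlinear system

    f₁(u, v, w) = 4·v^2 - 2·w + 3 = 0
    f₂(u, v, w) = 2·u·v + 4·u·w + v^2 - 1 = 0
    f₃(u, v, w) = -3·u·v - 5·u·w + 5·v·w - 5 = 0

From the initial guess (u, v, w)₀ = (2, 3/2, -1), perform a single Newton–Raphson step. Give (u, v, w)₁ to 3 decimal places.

(107.667, 2.417, 11.500)

At (2, 3/2, -1): F = (14.000, -0.750, -11.500).
Jacobian J = [[0, 8·v, -2], [2·v + 4·w, 2·u + 2·v, 4·u], [-3·v - 5·w, -3·u + 5·w, -5·u + 5·v]].
At the point, J = [[0.000, 12.000, -2.000], [-1.000, 7.000, 8.000], [0.500, -11.000, -2.500]] (det J = 3.000).
Solving J·Δ = −F gives Δ = (105.667, 0.917, 12.500).
Then the next iterate is (u, v, w)₁ = (107.667, 2.417, 11.500).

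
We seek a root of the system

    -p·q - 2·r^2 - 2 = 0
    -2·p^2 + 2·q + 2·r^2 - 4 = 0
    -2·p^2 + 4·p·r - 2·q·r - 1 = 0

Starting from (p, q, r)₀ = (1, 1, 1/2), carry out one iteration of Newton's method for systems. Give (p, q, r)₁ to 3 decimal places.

(-0.500, 0.500, -0.250)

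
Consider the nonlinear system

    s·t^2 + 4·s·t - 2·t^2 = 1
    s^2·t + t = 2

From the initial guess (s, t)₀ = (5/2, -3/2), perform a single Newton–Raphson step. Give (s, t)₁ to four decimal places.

At (5/2, -3/2): F = (-14.8750, -12.8750).
Jacobian J = [[t^2 + 4·t, 2·s·t + 4·s - 4·t], [2·s·t, s^2 + 1]].
At the point, J = [[-3.7500, 8.5000], [-7.5000, 7.2500]] (det J = 36.5625).
Solving J·Δ = −F gives Δ = (-0.0436, 1.7308).
Then the next iterate is (s, t)₁ = (2.4564, 0.2308).

(2.4564, 0.2308)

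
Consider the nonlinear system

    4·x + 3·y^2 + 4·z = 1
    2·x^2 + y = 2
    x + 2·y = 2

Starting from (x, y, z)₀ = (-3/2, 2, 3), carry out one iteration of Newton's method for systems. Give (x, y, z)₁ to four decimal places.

At (-3/2, 2, 3): F = (17.0000, 4.5000, 0.5000).
Jacobian J = [[4, 6·y, 4], [4·x, 1, 0], [1, 2, 0]].
At the point, J = [[4.0000, 12.0000, 4.0000], [-6.0000, 1.0000, 0.0000], [1.0000, 2.0000, 0.0000]] (det J = -52.0000).
Solving J·Δ = −F gives Δ = (0.6538, -0.5769, -3.1731).
Then the next iterate is (x, y, z)₁ = (-0.8462, 1.4231, -0.1731).

(-0.8462, 1.4231, -0.1731)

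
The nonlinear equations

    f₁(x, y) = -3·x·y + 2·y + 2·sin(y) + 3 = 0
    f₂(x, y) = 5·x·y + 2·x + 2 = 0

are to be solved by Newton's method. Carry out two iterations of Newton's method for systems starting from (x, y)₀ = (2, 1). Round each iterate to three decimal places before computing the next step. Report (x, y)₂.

At (2, 1): F = (0.68294, 16.000).
Jacobian J = [[-3·y, -3·x + 2·cos(y) + 2], [5·y + 2, 5·x]].
At the point, J = [[-3.000, -2.91940], [7.000, 10.000]] (det J = -9.56423).
Solving J·Δ = −F gives Δ = (5.598, -5.519).
Then the next iterate is (x, y)₁ = (7.598, -4.519).
Round to (7.598, -4.519) and repeat: F = (98.93080, -154.48081), J = [[13.557, -21.17837], [-20.595, 37.990]].
Δ = (-6.172, 0.720), so (x, y)₂ = (1.426, -3.799).

(1.426, -3.799)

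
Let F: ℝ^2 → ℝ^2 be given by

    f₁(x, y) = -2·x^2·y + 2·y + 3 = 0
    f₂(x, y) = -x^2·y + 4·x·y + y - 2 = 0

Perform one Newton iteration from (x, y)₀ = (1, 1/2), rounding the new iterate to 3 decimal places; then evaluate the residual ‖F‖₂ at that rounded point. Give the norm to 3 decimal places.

At (1, 1/2): F = (3.000, 0.000).
Jacobian J = [[-4·x·y, -2·x^2 + 2], [-2·x·y + 4·y, -x^2 + 4·x + 1]].
At the point, J = [[-2.000, 0.000], [1.000, 4.000]] (det J = -8.000).
Solving J·Δ = −F gives Δ = (1.500, -0.375).
Then the next iterate is (x, y)₁ = (2.500, 0.125).
Re-evaluating at (2.500, 0.125): F = (1.68750, -1.40625), so ‖F‖₂ = 2.197.

2.197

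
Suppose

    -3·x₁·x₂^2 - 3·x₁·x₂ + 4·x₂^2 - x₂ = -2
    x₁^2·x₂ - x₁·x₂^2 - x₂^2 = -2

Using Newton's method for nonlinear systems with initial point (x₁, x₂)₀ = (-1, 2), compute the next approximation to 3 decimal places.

At (-1, 2): F = (34.000, 4.000).
Jacobian J = [[-3·x₂^2 - 3·x₂, -6·x₁·x₂ - 3·x₁ + 8·x₂ - 1], [2·x₁·x₂ - x₂^2, x₁^2 - 2·x₁·x₂ - 2·x₂]].
At the point, J = [[-18.000, 30.000], [-8.000, 1.000]] (det J = 222.000).
Solving J·Δ = −F gives Δ = (0.387, -0.901).
Then the next iterate is (x₁, x₂)₁ = (-0.613, 1.099).

(-0.613, 1.099)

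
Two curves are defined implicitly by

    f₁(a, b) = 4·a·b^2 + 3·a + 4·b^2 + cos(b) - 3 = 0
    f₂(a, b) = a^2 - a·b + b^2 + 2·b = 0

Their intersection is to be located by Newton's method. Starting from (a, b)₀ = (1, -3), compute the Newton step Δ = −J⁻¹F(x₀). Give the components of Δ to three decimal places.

At (1, -3): F = (71.01001, 7.000).
Jacobian J = [[4·b^2 + 3, 8·a·b + 8·b - sin(b)], [2·a - b, -a + 2·b + 2]].
At the point, J = [[39.000, -47.85888], [5.000, -5.000]] (det J = 44.29440).
Solving J·Δ = −F gives Δ = (0.452, 1.852).

(0.452, 1.852)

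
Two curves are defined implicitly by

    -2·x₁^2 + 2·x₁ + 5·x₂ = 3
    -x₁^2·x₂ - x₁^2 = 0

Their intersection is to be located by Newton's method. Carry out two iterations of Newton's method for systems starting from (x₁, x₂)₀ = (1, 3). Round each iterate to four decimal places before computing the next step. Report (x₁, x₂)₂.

(0.4261, 0.4434)

At (1, 3): F = (12.0000, -4.0000).
Jacobian J = [[-4·x₁ + 2, 5], [-2·x₁·x₂ - 2·x₁, -x₁^2]].
At the point, J = [[-2.0000, 5.0000], [-8.0000, -1.0000]] (det J = 42.0000).
Solving J·Δ = −F gives Δ = (-0.1905, -2.4762).
Then the next iterate is (x₁, x₂)₁ = (0.8095, 0.5238).
Round to (0.8095, 0.5238) and repeat: F = (-0.072581, -0.998531), J = [[-1.2380, 5.0000], [-2.467032, -0.655290]].
Δ = (-0.3834, -0.0804), so (x₁, x₂)₂ = (0.4261, 0.4434).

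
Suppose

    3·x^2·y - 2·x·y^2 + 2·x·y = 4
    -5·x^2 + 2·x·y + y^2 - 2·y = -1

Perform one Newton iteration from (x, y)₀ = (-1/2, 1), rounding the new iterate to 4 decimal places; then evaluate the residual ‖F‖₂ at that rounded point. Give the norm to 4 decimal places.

15.9857

At (-1/2, 1): F = (-3.2500, -2.2500).
Jacobian J = [[6·x·y - 2·y^2 + 2·y, 3·x^2 - 4·x·y + 2·x], [-10·x + 2·y, 2·x + 2·y - 2]].
At the point, J = [[-3.0000, 1.7500], [7.0000, -1.0000]] (det J = -9.2500).
Solving J·Δ = −F gives Δ = (0.7770, 3.1892).
Then the next iterate is (x, y)₁ = (0.2770, 4.1892).
Re-evaluating at (0.2770, 4.1892): F = (-10.437250, 12.108168), so ‖F‖₂ = 15.9857.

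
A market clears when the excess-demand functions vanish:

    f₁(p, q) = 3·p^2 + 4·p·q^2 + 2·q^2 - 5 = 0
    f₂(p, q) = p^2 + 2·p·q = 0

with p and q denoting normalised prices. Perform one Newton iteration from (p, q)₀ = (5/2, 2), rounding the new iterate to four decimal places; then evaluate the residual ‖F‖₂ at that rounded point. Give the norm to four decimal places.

14.4153

At (5/2, 2): F = (61.7500, 16.2500).
Jacobian J = [[6·p + 4·q^2, 8·p·q + 4·q], [2·p + 2·q, 2·p]].
At the point, J = [[31.0000, 48.0000], [9.0000, 5.0000]] (det J = -277.0000).
Solving J·Δ = −F gives Δ = (-1.7013, -0.1877).
Then the next iterate is (p, q)₁ = (0.7987, 1.8123).
Re-evaluating at (0.7987, 1.8123): F = (13.975729, 3.532890), so ‖F‖₂ = 14.4153.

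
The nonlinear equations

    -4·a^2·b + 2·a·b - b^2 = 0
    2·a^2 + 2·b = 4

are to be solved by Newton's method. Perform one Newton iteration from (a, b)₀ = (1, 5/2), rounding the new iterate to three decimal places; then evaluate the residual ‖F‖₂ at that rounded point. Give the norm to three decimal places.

5.736

At (1, 5/2): F = (-11.250, 3.000).
Jacobian J = [[-8·a·b + 2·b, -4·a^2 + 2·a - 2·b], [4·a, 2]].
At the point, J = [[-15.000, -7.000], [4.000, 2.000]] (det J = -2.000).
Solving J·Δ = −F gives Δ = (-0.750, 0.000).
Then the next iterate is (a, b)₁ = (0.250, 2.500).
Re-evaluating at (0.250, 2.500): F = (-5.625, 1.125), so ‖F‖₂ = 5.736.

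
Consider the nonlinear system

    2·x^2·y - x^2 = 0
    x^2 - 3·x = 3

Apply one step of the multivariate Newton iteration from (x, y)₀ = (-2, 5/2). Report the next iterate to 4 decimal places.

(-1.0000, 2.5000)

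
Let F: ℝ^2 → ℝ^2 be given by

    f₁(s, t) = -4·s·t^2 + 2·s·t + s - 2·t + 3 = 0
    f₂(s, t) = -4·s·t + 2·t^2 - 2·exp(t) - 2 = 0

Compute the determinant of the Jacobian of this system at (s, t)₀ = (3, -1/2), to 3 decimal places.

-16.787

J = [[-4·t^2 + 2·t + 1, -8·s·t + 2·s - 2], [-4·t, -4·s + 4·t - 2·exp(t)]].
At the point, J = [[-1.000, 16.000], [2.000, -15.21306]].
det J = -16.787.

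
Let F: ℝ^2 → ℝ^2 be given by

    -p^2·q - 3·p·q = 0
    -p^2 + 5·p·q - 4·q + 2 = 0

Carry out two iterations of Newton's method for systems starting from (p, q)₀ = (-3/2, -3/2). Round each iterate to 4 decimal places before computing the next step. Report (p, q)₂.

(-1.4206, 0.0000)

At (-3/2, -3/2): F = (-3.3750, 17.0000).
Jacobian J = [[-2·p·q - 3·q, -p^2 - 3·p], [-2·p + 5·q, 5·p - 4]].
At the point, J = [[0.0000, 2.2500], [-4.5000, -11.5000]] (det J = 10.1250).
Solving J·Δ = −F gives Δ = (-0.0556, 1.5000).
Then the next iterate is (p, q)₁ = (-1.5556, 0.0000).
Round to (-1.5556, 0.0000) and repeat: F = (0.0000, -0.419891), J = [[0.0000, 2.246909], [3.1112, -11.7780]].
Δ = (0.1350, 0.0000), so (p, q)₂ = (-1.4206, 0.0000).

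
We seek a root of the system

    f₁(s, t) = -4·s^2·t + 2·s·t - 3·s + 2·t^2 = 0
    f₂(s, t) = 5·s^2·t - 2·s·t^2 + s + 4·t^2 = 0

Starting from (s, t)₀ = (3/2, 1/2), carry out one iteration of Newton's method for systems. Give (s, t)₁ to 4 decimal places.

(0.6477, 0.4545)

At (3/2, 1/2): F = (-7.0000, 7.3750).
Jacobian J = [[-8·s·t + 2·t - 3, -4·s^2 + 2·s + 4·t], [10·s·t - 2·t^2 + 1, 5·s^2 - 4·s·t + 8·t]].
At the point, J = [[-8.0000, -4.0000], [8.0000, 12.2500]] (det J = -66.0000).
Solving J·Δ = −F gives Δ = (-0.8523, -0.0455).
Then the next iterate is (s, t)₁ = (0.6477, 0.4545).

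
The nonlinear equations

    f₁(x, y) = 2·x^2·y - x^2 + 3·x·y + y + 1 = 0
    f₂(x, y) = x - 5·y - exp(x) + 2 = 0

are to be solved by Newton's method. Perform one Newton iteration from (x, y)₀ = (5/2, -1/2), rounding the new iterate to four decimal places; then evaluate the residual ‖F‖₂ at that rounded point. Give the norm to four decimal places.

4.3344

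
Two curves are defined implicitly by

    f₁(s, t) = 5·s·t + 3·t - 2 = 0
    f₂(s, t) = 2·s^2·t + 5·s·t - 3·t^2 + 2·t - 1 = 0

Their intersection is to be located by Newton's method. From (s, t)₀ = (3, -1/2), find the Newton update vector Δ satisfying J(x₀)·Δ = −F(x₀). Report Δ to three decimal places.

(1.233, 0.782)

At (3, -1/2): F = (-11.000, -19.250).
Jacobian J = [[5·t, 5·s + 3], [4·s·t + 5·t, 2·s^2 + 5·s - 6·t + 2]].
At the point, J = [[-2.500, 18.000], [-8.500, 38.000]] (det J = 58.000).
Solving J·Δ = −F gives Δ = (1.233, 0.782).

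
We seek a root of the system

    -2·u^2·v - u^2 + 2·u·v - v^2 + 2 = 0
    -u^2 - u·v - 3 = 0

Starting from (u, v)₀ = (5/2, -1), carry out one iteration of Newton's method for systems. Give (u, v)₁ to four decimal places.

At (5/2, -1): F = (2.2500, -6.7500).
Jacobian J = [[-4·u·v - 2·u + 2·v, -2·u^2 + 2·u - 2·v], [-2·u - v, -u]].
At the point, J = [[3.0000, -5.5000], [-4.0000, -2.5000]] (det J = -29.5000).
Solving J·Δ = −F gives Δ = (-1.4492, -0.3814).
Then the next iterate is (u, v)₁ = (1.0508, -1.3814).

(1.0508, -1.3814)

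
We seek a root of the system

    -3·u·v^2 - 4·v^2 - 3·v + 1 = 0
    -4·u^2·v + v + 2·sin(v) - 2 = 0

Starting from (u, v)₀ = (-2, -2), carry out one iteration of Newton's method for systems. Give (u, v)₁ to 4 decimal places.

At (-2, -2): F = (15.0000, 26.181405).
Jacobian J = [[-3·v^2, -6·u·v - 8·v - 3], [-8·u·v, -4·u^2 + 2·cos(v) + 1]].
At the point, J = [[-12.0000, -11.0000], [-32.0000, -15.832294]] (det J = -162.012476).
Solving J·Δ = −F gives Δ = (0.3118, 1.0235).
Then the next iterate is (u, v)₁ = (-1.6882, -0.9765).

(-1.6882, -0.9765)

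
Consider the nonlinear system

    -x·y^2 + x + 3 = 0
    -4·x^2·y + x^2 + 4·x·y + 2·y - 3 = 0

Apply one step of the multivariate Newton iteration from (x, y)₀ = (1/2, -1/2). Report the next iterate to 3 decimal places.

(-6.500, 3.250)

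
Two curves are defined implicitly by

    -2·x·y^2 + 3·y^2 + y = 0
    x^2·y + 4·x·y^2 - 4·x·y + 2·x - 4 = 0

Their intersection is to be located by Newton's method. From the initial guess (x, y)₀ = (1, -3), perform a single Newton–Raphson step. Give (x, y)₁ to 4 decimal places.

(0.9249, -1.5297)

At (1, -3): F = (6.0000, 43.0000).
Jacobian J = [[-2·y^2, -4·x·y + 6·y + 1], [2·x·y + 4·y^2 - 4·y + 2, x^2 + 8·x·y - 4·x]].
At the point, J = [[-18.0000, -5.0000], [44.0000, -27.0000]] (det J = 706.0000).
Solving J·Δ = −F gives Δ = (-0.0751, 1.4703).
Then the next iterate is (x, y)₁ = (0.9249, -1.5297).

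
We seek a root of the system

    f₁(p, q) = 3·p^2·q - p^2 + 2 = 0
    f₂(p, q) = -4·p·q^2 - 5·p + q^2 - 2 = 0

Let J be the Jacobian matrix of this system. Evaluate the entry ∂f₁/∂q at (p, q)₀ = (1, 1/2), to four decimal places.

3.0000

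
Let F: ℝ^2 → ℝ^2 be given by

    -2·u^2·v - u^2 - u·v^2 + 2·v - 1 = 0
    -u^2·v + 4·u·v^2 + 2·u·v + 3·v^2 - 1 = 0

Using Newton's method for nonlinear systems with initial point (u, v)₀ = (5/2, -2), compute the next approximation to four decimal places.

(2.1991, -1.1196)

At (5/2, -2): F = (3.7500, 53.5000).
Jacobian J = [[-4·u·v - 2·u - v^2, -2·u^2 - 2·u·v + 2], [-2·u·v + 4·v^2 + 2·v, -u^2 + 8·u·v + 2·u + 6·v]].
At the point, J = [[11.0000, -0.5000], [22.0000, -53.2500]] (det J = -574.7500).
Solving J·Δ = −F gives Δ = (-0.3009, 0.8804).
Then the next iterate is (u, v)₁ = (2.1991, -1.1196).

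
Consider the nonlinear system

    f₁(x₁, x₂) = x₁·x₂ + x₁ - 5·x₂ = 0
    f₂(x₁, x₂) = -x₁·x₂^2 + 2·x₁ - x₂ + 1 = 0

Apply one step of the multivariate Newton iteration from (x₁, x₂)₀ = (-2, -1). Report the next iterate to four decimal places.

At (-2, -1): F = (5.0000, 0.0000).
Jacobian J = [[x₂ + 1, x₁ - 5], [-x₂^2 + 2, -2·x₁·x₂ - 1]].
At the point, J = [[0.0000, -7.0000], [1.0000, -5.0000]] (det J = 7.0000).
Solving J·Δ = −F gives Δ = (3.5714, 0.7143).
Then the next iterate is (x₁, x₂)₁ = (1.5714, -0.2857).

(1.5714, -0.2857)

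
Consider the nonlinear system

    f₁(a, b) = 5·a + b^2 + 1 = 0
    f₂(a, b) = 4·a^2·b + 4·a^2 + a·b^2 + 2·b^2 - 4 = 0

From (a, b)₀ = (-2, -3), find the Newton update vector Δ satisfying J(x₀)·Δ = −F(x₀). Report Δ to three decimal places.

At (-2, -3): F = (0.000, -36.000).
Jacobian J = [[5, 2·b], [8·a·b + 8·a + b^2, 4·a^2 + 2·a·b + 4·b]].
At the point, J = [[5.000, -6.000], [41.000, 16.000]] (det J = 326.000).
Solving J·Δ = −F gives Δ = (0.663, 0.552).

(0.663, 0.552)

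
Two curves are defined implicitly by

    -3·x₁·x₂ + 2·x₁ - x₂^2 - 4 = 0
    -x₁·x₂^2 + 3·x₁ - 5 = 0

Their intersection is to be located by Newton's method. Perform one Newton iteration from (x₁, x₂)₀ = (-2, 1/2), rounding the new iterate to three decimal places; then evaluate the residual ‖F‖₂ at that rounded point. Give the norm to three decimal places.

8.228

At (-2, 1/2): F = (-5.250, -10.500).
Jacobian J = [[-3·x₂ + 2, -3·x₁ - 2·x₂], [-x₂^2 + 3, -2·x₁·x₂]].
At the point, J = [[0.500, 5.000], [2.750, 2.000]] (det J = -12.750).
Solving J·Δ = −F gives Δ = (3.294, 0.721).
Then the next iterate is (x₁, x₂)₁ = (1.294, 1.221).
Re-evaluating at (1.294, 1.221): F = (-7.64276, -3.04715), so ‖F‖₂ = 8.228.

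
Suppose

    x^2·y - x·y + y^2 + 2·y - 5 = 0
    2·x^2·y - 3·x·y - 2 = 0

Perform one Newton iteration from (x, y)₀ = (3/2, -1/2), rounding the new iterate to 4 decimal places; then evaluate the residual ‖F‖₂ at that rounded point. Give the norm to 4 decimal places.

At (3/2, -1/2): F = (-6.1250, -2.0000).
Jacobian J = [[2·x·y - y, x^2 - x + 2·y + 2], [4·x·y - 3·y, 2·x^2 - 3·x]].
At the point, J = [[-1.0000, 1.7500], [-1.5000, 0.0000]] (det J = 2.6250).
Solving J·Δ = −F gives Δ = (-1.3333, 2.7381).
Then the next iterate is (x, y)₁ = (0.1667, 2.2381).
Re-evaluating at (0.1667, 2.2381): F = (4.174395, -2.994885), so ‖F‖₂ = 5.1376.

5.1376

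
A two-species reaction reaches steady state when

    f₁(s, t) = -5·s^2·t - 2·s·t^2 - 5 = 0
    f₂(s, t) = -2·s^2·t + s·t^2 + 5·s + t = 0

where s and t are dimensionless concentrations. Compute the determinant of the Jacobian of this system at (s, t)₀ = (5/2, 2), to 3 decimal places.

-476.750

J = [[-10·s·t - 2·t^2, -5·s^2 - 4·s·t], [-4·s·t + t^2 + 5, -2·s^2 + 2·s·t + 1]].
At the point, J = [[-58.000, -51.250], [-11.000, -1.500]].
det J = -476.750.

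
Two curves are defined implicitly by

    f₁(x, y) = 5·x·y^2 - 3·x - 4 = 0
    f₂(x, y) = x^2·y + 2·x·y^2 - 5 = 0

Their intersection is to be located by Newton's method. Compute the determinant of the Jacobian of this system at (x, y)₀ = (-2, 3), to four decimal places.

-480.0000

J = [[5·y^2 - 3, 10·x·y], [2·x·y + 2·y^2, x^2 + 4·x·y]].
At the point, J = [[42.0000, -60.0000], [6.0000, -20.0000]].
det J = -480.0000.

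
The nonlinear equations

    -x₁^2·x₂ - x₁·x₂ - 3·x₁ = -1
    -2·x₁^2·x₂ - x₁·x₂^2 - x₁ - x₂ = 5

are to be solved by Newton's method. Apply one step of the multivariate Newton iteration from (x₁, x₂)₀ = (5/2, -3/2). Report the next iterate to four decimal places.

At (5/2, -3/2): F = (6.6250, 7.1250).
Jacobian J = [[-2·x₁·x₂ - x₂ - 3, -x₁^2 - x₁], [-4·x₁·x₂ - x₂^2 - 1, -2·x₁^2 - 2·x₁·x₂ - 1]].
At the point, J = [[6.0000, -8.7500], [11.7500, -6.0000]] (det J = 66.8125).
Solving J·Δ = −F gives Δ = (-0.3382, 0.5253).
Then the next iterate is (x₁, x₂)₁ = (2.1618, -0.9747).

(2.1618, -0.9747)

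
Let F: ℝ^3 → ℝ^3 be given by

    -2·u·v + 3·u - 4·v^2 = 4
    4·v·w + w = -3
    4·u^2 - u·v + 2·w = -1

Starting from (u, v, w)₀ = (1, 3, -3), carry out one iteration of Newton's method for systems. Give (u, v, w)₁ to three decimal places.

(0.972, 1.349, -1.754)

At (1, 3, -3): F = (-43.000, -36.000, -4.000).
Jacobian J = [[-2·v + 3, -2·u - 8·v, 0], [0, 4·w, 4·v + 1], [8·u - v, -u, 2]].
At the point, J = [[-3.000, -26.000, 0.000], [0.000, -12.000, 13.000], [5.000, -1.000, 2.000]] (det J = -1657.000).
Solving J·Δ = −F gives Δ = (-0.028, -1.651, 1.246).
Then the next iterate is (u, v, w)₁ = (0.972, 1.349, -1.754).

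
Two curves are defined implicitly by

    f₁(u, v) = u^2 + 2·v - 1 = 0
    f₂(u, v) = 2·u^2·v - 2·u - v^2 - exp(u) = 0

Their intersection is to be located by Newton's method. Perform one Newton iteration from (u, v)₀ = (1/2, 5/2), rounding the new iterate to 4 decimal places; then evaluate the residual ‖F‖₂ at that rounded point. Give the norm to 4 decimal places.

1.3455

At (1/2, 5/2): F = (4.2500, -7.648721).
Jacobian J = [[2·u, 2], [4·u·v - exp(u) - 2, 2·u^2 - 2·v]].
At the point, J = [[1.0000, 2.0000], [1.351279, -4.5000]] (det J = -7.202557).
Solving J·Δ = −F gives Δ = (-0.5314, -1.8593).
Then the next iterate is (u, v)₁ = (-0.0314, 0.6407).
Re-evaluating at (-0.0314, 0.6407): F = (0.282386, -1.315521), so ‖F‖₂ = 1.3455.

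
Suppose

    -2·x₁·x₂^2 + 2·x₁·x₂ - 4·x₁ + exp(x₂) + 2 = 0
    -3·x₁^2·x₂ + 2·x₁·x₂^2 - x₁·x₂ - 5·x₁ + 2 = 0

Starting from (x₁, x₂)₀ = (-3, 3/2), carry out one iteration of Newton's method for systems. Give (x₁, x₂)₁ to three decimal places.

(-5.373, -0.686)

At (-3, 3/2): F = (22.98169, -32.500).
Jacobian J = [[-2·x₂^2 + 2·x₂ - 4, -4·x₁·x₂ + 2·x₁ + exp(x₂)], [-6·x₁·x₂ + 2·x₂^2 - x₂ - 5, -3·x₁^2 + 4·x₁·x₂ - x₁]].
At the point, J = [[-5.500, 16.48169], [25.000, -42.000]] (det J = -181.04223).
Solving J·Δ = −F gives Δ = (-2.373, -2.186).
Then the next iterate is (x₁, x₂)₁ = (-5.373, -0.686).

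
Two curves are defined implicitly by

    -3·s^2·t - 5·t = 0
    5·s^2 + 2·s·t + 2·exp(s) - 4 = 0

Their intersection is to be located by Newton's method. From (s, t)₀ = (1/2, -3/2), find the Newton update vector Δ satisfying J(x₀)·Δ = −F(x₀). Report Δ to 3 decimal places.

At (1/2, -3/2): F = (8.625, -0.95256).
Jacobian J = [[-6·s·t, -3·s^2 - 5], [10·s + 2·t + 2·exp(s), 2·s]].
At the point, J = [[4.500, -5.750], [5.29744, 1.000]] (det J = 34.96029).
Solving J·Δ = −F gives Δ = (-0.090, 1.430).

(-0.090, 1.430)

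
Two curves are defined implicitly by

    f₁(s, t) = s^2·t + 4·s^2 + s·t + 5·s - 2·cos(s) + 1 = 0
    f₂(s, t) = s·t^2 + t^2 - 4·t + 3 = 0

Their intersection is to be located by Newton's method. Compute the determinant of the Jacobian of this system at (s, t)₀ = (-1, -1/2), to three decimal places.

16.732

J = [[2·s·t + 8·s + t + 2·sin(s) + 5, s^2 + s], [t^2, 2·s·t + 2·t - 4]].
At the point, J = [[-4.18294, 0.000], [0.250, -4.000]].
det J = 16.732.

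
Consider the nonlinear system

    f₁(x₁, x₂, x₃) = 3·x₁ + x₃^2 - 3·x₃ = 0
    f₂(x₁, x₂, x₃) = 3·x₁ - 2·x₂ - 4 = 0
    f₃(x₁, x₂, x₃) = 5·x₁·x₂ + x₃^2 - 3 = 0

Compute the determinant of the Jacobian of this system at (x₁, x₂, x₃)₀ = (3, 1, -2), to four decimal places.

-361.0000

J = [[3, 0, 2·x₃ - 3], [3, -2, 0], [5·x₂, 5·x₁, 2·x₃]].
At the point, J = [[3.0000, 0.0000, -7.0000], [3.0000, -2.0000, 0.0000], [5.0000, 15.0000, -4.0000]].
det J = -361.0000.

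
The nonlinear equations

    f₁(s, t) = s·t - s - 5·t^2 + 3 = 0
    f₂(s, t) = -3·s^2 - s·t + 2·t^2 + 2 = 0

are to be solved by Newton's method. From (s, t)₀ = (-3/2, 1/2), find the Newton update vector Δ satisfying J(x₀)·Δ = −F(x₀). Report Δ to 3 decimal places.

(0.262, 0.364)

At (-3/2, 1/2): F = (2.500, -3.500).
Jacobian J = [[t - 1, s - 10·t], [-6·s - t, -s + 4·t]].
At the point, J = [[-0.500, -6.500], [8.500, 3.500]] (det J = 53.500).
Solving J·Δ = −F gives Δ = (0.262, 0.364).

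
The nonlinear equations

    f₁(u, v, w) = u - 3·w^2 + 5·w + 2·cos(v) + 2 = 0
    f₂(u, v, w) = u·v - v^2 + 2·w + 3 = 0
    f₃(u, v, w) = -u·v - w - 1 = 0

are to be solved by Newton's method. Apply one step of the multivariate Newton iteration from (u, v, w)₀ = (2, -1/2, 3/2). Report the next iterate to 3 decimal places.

(-6.100, -2.800, 0.550)

At (2, -1/2, 3/2): F = (6.50517, 4.750, -1.500).
Jacobian J = [[1, -2·sin(v), -6·w + 5], [v, u - 2·v, 2], [-v, -u, -1]].
At the point, J = [[1.000, 0.95885, -4.000], [-0.500, 3.000, 2.000], [0.500, -2.000, -1.000]] (det J = 3.47943).
Solving J·Δ = −F gives Δ = (-8.100, -2.300, -0.950).
Then the next iterate is (u, v, w)₁ = (-6.100, -2.800, 0.550).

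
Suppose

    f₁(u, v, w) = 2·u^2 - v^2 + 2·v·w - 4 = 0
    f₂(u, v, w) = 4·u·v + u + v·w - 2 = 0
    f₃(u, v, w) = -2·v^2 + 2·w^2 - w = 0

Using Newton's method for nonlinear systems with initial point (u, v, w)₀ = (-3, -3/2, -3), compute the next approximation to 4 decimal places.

(-1.8131, -0.8843, -1.4466)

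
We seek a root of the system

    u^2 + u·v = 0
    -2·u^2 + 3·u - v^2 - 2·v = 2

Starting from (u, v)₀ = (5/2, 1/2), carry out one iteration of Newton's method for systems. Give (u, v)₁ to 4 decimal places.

(4.3750, -6.6250)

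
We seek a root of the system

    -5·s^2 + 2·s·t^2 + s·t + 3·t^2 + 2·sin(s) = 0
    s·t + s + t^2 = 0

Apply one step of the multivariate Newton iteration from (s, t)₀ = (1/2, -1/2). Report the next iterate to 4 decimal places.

(0.0491, 0.0491)

At (1/2, -1/2): F = (0.458851, 0.5000).
Jacobian J = [[-10·s + 2·t^2 + t + 2·cos(s), 4·s·t + s + 6·t], [t + 1, s + 2·t]].
At the point, J = [[-3.244835, -3.5000], [0.5000, -0.5000]] (det J = 3.372417).
Solving J·Δ = −F gives Δ = (-0.4509, 0.5491).
Then the next iterate is (s, t)₁ = (0.0491, 0.0491).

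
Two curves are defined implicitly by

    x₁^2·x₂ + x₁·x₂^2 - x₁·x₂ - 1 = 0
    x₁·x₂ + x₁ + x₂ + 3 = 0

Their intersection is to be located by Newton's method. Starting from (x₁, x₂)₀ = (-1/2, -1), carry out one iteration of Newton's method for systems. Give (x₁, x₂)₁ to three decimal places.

At (-1/2, -1): F = (-2.250, 2.000).
Jacobian J = [[2·x₁·x₂ + x₂^2 - x₂, x₁^2 + 2·x₁·x₂ - x₁], [x₂ + 1, x₁ + 1]].
At the point, J = [[3.000, 1.750], [0.000, 0.500]] (det J = 1.500).
Solving J·Δ = −F gives Δ = (3.083, -4.000).
Then the next iterate is (x₁, x₂)₁ = (2.583, -5.000).

(2.583, -5.000)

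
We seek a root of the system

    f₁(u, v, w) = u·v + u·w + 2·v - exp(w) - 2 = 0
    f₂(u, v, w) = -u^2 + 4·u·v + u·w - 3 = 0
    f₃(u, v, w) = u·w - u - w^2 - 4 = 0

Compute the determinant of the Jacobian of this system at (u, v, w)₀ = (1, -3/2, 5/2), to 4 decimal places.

-10.4050

J = [[v + w, u + 2, u - exp(w)], [-2·u + 4·v + w, 4·u, u], [w - 1, 0, u - 2·w]].
At the point, J = [[1.0000, 3.0000, -11.182494], [-5.5000, 4.0000, 1.0000], [1.5000, 0.0000, -4.0000]].
det J = -10.4050.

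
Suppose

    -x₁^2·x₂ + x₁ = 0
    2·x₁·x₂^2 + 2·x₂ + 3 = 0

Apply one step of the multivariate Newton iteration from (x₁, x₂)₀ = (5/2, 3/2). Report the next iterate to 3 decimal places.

(2.390, 0.514)

At (5/2, 3/2): F = (-6.875, 17.250).
Jacobian J = [[-2·x₁·x₂ + 1, -x₁^2], [2·x₂^2, 4·x₁·x₂ + 2]].
At the point, J = [[-6.500, -6.250], [4.500, 17.000]] (det J = -82.375).
Solving J·Δ = −F gives Δ = (-0.110, -0.986).
Then the next iterate is (x₁, x₂)₁ = (2.390, 0.514).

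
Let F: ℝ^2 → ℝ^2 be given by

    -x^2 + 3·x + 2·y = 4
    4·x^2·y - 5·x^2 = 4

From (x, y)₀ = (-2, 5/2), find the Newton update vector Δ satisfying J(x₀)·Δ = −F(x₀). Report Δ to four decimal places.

(1.1579, 0.4474)

At (-2, 5/2): F = (-9.0000, 16.0000).
Jacobian J = [[-2·x + 3, 2], [8·x·y - 10·x, 4·x^2]].
At the point, J = [[7.0000, 2.0000], [-20.0000, 16.0000]] (det J = 152.0000).
Solving J·Δ = −F gives Δ = (1.1579, 0.4474).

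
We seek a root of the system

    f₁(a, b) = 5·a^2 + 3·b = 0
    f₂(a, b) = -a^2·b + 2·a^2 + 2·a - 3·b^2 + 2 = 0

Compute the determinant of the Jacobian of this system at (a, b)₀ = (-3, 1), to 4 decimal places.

462.0000

J = [[10·a, 3], [-2·a·b + 4·a + 2, -a^2 - 6·b]].
At the point, J = [[-30.0000, 3.0000], [-4.0000, -15.0000]].
det J = 462.0000.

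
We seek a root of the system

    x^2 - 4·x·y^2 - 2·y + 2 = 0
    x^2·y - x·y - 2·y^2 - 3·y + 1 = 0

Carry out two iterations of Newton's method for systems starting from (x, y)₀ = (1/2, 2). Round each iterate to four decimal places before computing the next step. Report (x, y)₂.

At (1/2, 2): F = (-9.7500, -13.5000).
Jacobian J = [[2·x - 4·y^2, -8·x·y - 2], [2·x·y - y, x^2 - x - 4·y - 3]].
At the point, J = [[-15.0000, -10.0000], [0.0000, -11.2500]] (det J = 168.7500).
Solving J·Δ = −F gives Δ = (0.1500, -1.2000).
Then the next iterate is (x, y)₁ = (0.6500, 0.8000).
Round to (0.6500, 0.8000) and repeat: F = (-0.8415, -2.8620), J = [[-1.2600, -6.1600], [0.2400, -6.4275]].
Δ = (1.2761, -0.3976), so (x, y)₂ = (1.9261, 0.4024).

(1.9261, 0.4024)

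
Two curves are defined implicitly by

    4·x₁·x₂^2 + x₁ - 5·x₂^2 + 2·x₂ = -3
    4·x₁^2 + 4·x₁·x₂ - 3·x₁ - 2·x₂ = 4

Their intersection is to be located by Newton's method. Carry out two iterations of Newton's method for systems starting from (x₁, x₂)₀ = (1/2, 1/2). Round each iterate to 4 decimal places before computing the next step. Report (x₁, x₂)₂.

(0.1521, 11.9353)

At (1/2, 1/2): F = (3.7500, -4.5000).
Jacobian J = [[4·x₂^2 + 1, 8·x₁·x₂ - 10·x₂ + 2], [8·x₁ + 4·x₂ - 3, 4·x₁ - 2]].
At the point, J = [[2.0000, -1.0000], [3.0000, 0.0000]] (det J = 3.0000).
Solving J·Δ = −F gives Δ = (1.5000, 6.7500).
Then the next iterate is (x₁, x₂)₁ = (2.0000, 7.2500).
Round to (2.0000, 7.2500) and repeat: F = (177.1875, 49.5000), J = [[211.2500, 45.5000], [42.0000, 6.0000]].
Δ = (-1.8479, 4.6853), so (x₁, x₂)₂ = (0.1521, 11.9353).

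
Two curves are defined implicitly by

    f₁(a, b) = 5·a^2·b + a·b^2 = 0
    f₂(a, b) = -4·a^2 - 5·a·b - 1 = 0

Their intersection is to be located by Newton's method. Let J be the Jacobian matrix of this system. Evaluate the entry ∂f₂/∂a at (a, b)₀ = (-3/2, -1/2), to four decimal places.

∂f₂/∂a = -8·a - 5·b.
At (-3/2, -1/2) this is 14.5000.

14.5000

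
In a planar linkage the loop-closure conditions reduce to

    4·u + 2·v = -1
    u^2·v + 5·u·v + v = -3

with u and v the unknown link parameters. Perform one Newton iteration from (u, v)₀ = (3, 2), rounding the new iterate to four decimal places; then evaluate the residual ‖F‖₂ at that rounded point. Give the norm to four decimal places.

22.4990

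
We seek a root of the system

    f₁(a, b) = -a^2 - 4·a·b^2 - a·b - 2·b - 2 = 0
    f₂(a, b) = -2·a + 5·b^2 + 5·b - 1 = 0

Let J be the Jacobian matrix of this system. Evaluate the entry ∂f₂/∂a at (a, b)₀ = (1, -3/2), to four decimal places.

-2.0000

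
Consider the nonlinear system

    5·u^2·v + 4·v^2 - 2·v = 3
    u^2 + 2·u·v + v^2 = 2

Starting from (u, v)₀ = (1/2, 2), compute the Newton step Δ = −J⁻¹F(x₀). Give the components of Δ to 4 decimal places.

(-0.2786, -0.5714)

At (1/2, 2): F = (11.5000, 4.2500).
Jacobian J = [[10·u·v, 5·u^2 + 8·v - 2], [2·u + 2·v, 2·u + 2·v]].
At the point, J = [[10.0000, 15.2500], [5.0000, 5.0000]] (det J = -26.2500).
Solving J·Δ = −F gives Δ = (-0.2786, -0.5714).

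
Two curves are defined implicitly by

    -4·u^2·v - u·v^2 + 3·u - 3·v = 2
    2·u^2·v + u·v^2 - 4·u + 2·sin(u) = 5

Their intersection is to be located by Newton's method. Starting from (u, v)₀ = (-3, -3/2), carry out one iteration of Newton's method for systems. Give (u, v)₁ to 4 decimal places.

At (-3, -3/2): F = (54.2500, -27.032240).
Jacobian J = [[-8·u·v - v^2 + 3, -4·u^2 - 2·u·v - 3], [4·u·v + v^2 + 2·cos(u) - 4, 2·u^2 + 2·u·v]].
At the point, J = [[-35.2500, -48.0000], [14.270015, 27.0000]] (det J = -266.789280).
Solving J·Δ = −F gives Δ = (0.6267, 0.6700).
Then the next iterate is (u, v)₁ = (-2.3733, -0.8300).

(-2.3733, -0.8300)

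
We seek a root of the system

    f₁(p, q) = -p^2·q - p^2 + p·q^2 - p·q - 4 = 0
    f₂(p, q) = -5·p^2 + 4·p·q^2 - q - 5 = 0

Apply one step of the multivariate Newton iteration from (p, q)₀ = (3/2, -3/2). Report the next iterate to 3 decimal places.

At (3/2, -3/2): F = (2.750, -1.250).
Jacobian J = [[-2·p·q - 2·p + q^2 - q, -p^2 + 2·p·q - p], [-10·p + 4·q^2, 8·p·q - 1]].
At the point, J = [[5.250, -8.250], [-6.000, -19.000]] (det J = -149.250).
Solving J·Δ = −F gives Δ = (-0.419, 0.067).
Then the next iterate is (p, q)₁ = (1.081, -1.433).

(1.081, -1.433)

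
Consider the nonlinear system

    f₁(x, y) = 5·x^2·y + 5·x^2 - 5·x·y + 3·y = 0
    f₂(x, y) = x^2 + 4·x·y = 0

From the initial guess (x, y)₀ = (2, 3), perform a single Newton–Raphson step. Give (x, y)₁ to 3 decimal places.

(1.654, 0.192)

At (2, 3): F = (59.000, 28.000).
Jacobian J = [[10·x·y + 10·x - 5·y, 5·x^2 - 5·x + 3], [2·x + 4·y, 4·x]].
At the point, J = [[65.000, 13.000], [16.000, 8.000]] (det J = 312.000).
Solving J·Δ = −F gives Δ = (-0.346, -2.808).
Then the next iterate is (x, y)₁ = (1.654, 0.192).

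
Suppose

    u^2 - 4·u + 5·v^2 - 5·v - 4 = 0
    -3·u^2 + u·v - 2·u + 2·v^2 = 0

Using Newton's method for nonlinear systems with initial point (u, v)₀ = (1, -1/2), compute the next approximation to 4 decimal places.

At (1, -1/2): F = (-3.2500, -5.0000).
Jacobian J = [[2·u - 4, 10·v - 5], [-6·u + v - 2, u + 4·v]].
At the point, J = [[-2.0000, -10.0000], [-8.5000, -1.0000]] (det J = -83.0000).
Solving J·Δ = −F gives Δ = (-0.5633, -0.2123).
Then the next iterate is (u, v)₁ = (0.4367, -0.7123).

(0.4367, -0.7123)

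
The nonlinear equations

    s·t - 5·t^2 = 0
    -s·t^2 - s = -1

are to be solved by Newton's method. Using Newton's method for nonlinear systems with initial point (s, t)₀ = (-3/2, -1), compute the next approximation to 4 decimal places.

(-0.3250, -0.4500)

At (-3/2, -1): F = (-3.5000, 4.0000).
Jacobian J = [[t, s - 10·t], [-t^2 - 1, -2·s·t]].
At the point, J = [[-1.0000, 8.5000], [-2.0000, -3.0000]] (det J = 20.0000).
Solving J·Δ = −F gives Δ = (1.1750, 0.5500).
Then the next iterate is (s, t)₁ = (-0.3250, -0.4500).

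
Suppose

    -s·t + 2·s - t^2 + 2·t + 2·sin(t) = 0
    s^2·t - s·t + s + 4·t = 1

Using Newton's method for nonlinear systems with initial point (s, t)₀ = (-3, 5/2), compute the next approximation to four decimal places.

(-0.6528, 2.6706)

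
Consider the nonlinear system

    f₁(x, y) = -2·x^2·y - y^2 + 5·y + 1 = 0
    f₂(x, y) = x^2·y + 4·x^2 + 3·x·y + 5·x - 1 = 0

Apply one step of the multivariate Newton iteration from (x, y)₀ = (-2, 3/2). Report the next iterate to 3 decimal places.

At (-2, 3/2): F = (-5.750, 2.000).
Jacobian J = [[-4·x·y, -2·x^2 - 2·y + 5], [2·x·y + 8·x + 3·y + 5, x^2 + 3·x]].
At the point, J = [[12.000, -6.000], [-12.500, -2.000]] (det J = -99.000).
Solving J·Δ = −F gives Δ = (0.237, -0.484).
Then the next iterate is (x, y)₁ = (-1.763, 1.016).

(-1.763, 1.016)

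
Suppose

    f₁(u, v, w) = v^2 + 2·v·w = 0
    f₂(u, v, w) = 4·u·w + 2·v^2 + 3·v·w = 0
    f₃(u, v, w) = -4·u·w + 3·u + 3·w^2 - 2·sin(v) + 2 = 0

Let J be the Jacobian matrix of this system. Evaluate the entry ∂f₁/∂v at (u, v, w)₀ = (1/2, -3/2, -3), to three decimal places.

-9.000

∂f₁/∂v = 2·v + 2·w.
At (1/2, -3/2, -3) this is -9.000.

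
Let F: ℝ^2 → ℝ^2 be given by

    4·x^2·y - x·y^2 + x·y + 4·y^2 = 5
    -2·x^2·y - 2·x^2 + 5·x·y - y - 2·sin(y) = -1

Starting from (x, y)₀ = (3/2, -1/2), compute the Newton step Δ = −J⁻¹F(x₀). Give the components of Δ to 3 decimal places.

At (3/2, -1/2): F = (-9.625, -3.54115).
Jacobian J = [[8·x·y - y^2 + y, 4·x^2 - 2·x·y + x + 8·y], [-4·x·y - 4·x + 5·y, -2·x^2 + 5·x - 2·cos(y) - 1]].
At the point, J = [[-6.750, 8.000], [-5.500, 0.24483]] (det J = 42.34736).
Solving J·Δ = −F gives Δ = (-0.613, 0.686).

(-0.613, 0.686)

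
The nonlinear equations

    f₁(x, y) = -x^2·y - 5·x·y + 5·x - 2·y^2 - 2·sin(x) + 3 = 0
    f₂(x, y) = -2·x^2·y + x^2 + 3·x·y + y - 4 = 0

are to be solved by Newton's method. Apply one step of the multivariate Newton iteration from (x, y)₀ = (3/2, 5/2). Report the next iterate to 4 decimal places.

At (3/2, 5/2): F = (-28.369990, 0.7500).
Jacobian J = [[-2·x·y - 5·y - 2·cos(x) + 5, -x^2 - 5·x - 4·y], [-4·x·y + 2·x + 3·y, -2·x^2 + 3·x + 1]].
At the point, J = [[-15.141474, -19.7500], [-4.5000, 1.0000]] (det J = -104.016474).
Solving J·Δ = −F gives Δ = (-0.1303, -1.3365).
Then the next iterate is (x, y)₁ = (1.3697, 1.1635).

(1.3697, 1.1635)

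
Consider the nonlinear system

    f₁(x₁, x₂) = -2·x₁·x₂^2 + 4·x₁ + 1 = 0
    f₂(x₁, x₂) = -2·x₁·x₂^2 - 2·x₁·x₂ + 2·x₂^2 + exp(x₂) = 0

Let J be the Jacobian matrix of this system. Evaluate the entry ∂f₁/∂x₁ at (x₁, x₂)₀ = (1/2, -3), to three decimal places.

∂f₁/∂x₁ = -2·x₂^2 + 4.
At (1/2, -3) this is -14.000.

-14.000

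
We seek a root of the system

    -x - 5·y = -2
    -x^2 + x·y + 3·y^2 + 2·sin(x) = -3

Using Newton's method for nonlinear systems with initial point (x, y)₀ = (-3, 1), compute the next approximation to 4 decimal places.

At (-3, 1): F = (0.0000, -6.282240).
Jacobian J = [[-1, -5], [-2·x + y + 2·cos(x), x + 6·y]].
At the point, J = [[-1.0000, -5.0000], [5.020015, 3.0000]] (det J = 22.100075).
Solving J·Δ = −F gives Δ = (1.4213, -0.2843).
Then the next iterate is (x, y)₁ = (-1.5787, 0.7157).

(-1.5787, 0.7157)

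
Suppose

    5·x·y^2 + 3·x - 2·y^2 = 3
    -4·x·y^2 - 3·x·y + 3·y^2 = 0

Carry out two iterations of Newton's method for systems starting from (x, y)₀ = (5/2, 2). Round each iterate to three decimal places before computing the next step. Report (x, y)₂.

At (5/2, 2): F = (46.500, -43.000).
Jacobian J = [[5·y^2 + 3, 10·x·y - 4·y], [-4·y^2 - 3·y, -8·x·y - 3·x + 6·y]].
At the point, J = [[23.000, 42.000], [-22.000, -35.500]] (det J = 107.500).
Solving J·Δ = −F gives Δ = (-1.444, -0.316).
Then the next iterate is (x, y)₁ = (1.056, 1.684).
Round to (1.056, 1.684) and repeat: F = (9.46961, -8.80600), J = [[17.17928, 11.04704], [-16.39542, -7.29043]].
Δ = (-0.505, -0.071), so (x, y)₂ = (0.551, 1.613).

(0.551, 1.613)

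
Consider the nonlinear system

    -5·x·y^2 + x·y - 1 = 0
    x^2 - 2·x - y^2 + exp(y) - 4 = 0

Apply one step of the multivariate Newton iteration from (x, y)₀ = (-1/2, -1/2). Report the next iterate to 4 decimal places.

At (-1/2, -1/2): F = (-0.1250, -2.393469).
Jacobian J = [[-5·y^2 + y, -10·x·y + x], [2·x - 2, -2·y + exp(y)]].
At the point, J = [[-1.7500, -3.0000], [-3.0000, 1.606531]] (det J = -11.811429).
Solving J·Δ = −F gives Δ = (-0.6249, 0.3229).
Then the next iterate is (x, y)₁ = (-1.1249, -0.1771).

(-1.1249, -0.1771)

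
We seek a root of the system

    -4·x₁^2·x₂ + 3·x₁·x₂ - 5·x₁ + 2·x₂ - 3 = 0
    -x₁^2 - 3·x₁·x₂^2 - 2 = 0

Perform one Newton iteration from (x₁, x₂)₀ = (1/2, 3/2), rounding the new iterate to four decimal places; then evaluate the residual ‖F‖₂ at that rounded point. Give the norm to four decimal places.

2.3986

At (1/2, 3/2): F = (-1.7500, -5.6250).
Jacobian J = [[-8·x₁·x₂ + 3·x₂ - 5, -4·x₁^2 + 3·x₁ + 2], [-2·x₁ - 3·x₂^2, -6·x₁·x₂]].
At the point, J = [[-6.5000, 2.5000], [-7.7500, -4.5000]] (det J = 48.6250).
Solving J·Δ = −F gives Δ = (-0.4512, -0.4730).
Then the next iterate is (x₁, x₂)₁ = (0.0488, 1.0270).
Re-evaluating at (0.0488, 1.0270): F = (-1.049430, -2.156794), so ‖F‖₂ = 2.3986.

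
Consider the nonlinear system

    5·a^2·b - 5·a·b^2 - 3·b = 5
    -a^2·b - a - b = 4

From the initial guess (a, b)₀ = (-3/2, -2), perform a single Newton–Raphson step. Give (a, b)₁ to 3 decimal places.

At (-3/2, -2): F = (8.500, 4.000).
Jacobian J = [[10·a·b - 5·b^2, 5·a^2 - 10·a·b - 3], [-2·a·b - 1, -a^2 - 1]].
At the point, J = [[10.000, -21.750], [-7.000, -3.250]] (det J = -184.750).
Solving J·Δ = −F gives Δ = (0.321, 0.539).
Then the next iterate is (a, b)₁ = (-1.179, -1.461).

(-1.179, -1.461)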